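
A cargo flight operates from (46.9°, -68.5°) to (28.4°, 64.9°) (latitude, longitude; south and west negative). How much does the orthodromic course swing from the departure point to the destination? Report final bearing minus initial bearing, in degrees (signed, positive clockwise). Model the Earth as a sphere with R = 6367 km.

At departure: θ₁ = atan2(sin Δλ cos φ₂, cos φ₁ sin φ₂ − sin φ₁ cos φ₂ cos Δλ) = 39.83°
At arrival: θ₂ = atan2(sin Δλ cos φ₁, −cos φ₂ sin φ₁ + sin φ₂ cos φ₁ cos Δλ) = 150.16°
Δθ = θ₂ − θ₁ = +110.3°

+110.3°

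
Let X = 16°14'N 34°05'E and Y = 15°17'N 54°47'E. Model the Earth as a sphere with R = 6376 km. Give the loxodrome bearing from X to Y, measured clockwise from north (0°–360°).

92.7°

Meridional parts: M(φ₁)=+0.2872, M(φ₂)=+0.2700 → ΔM = -0.0172;  Δλ = +0.3613 rad
tan C = Δλ / ΔM = -20.9703 → C = 92.73°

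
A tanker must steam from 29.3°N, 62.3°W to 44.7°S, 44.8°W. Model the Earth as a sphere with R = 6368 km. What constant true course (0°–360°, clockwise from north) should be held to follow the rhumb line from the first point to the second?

Δψ = ln[tan(π/4+φ₂/2)/tan(π/4+φ₁/2)] = -1.4092
Δλ = +0.3054 rad (taken the short way round)
course = atan2(Δλ, Δψ) = 167.77°

167.8°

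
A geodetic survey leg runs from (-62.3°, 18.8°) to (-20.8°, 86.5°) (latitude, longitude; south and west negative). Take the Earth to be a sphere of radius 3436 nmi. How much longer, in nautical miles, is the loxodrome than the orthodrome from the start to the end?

Great circle: cos σ = sin φ₁ sin φ₂ + cos φ₁ cos φ₂ cos Δλ,  σ = 1.0709 rad → d_gc = 3679.7 nmi
Rhumb line: Δψ = +1.0289, q = Δφ/Δψ = 0.7040, d_rh = R√(Δφ²+q²Δλ²) = 3789.7 nmi
Excess = 3789.7 − 3679.7 = 110.0 ≈ 110 nmi

110 nmi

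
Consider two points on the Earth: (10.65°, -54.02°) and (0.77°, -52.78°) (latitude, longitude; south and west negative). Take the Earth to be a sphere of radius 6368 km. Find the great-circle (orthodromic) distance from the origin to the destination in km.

1107 km

Haversine: a = sin²(Δφ/2)+cos φ₁ cos φ₂ sin²(Δλ/2) = 0.00753;  σ = 2·atan2(√a,√(1−a))
σ = 9.957° → d = Rσ = 6368·0.17377 = 1107 km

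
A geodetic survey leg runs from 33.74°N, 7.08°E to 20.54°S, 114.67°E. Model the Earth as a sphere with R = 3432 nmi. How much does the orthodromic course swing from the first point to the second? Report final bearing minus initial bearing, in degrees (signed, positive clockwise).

At departure: θ₁ = atan2(sin Δλ cos φ₂, cos φ₁ sin φ₂ − sin φ₁ cos φ₂ cos Δλ) = 98.57°
At arrival: θ₂ = atan2(sin Δλ cos φ₁, −cos φ₂ sin φ₁ + sin φ₂ cos φ₁ cos Δλ) = 118.59°
Δθ = θ₂ − θ₁ = +20.0°

+20.0°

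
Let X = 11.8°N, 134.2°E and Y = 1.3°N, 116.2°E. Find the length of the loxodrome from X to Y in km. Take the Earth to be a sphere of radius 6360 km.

Rhumb course C = atan2(Δλ, Δψ) with Δψ = ln[tan(π/4+φ₂/2)/tan(π/4+φ₁/2)] = -0.1847, Δλ = -0.3142 → C = 239.54°
d = R·|Δφ| / |cos C| = 6360·0.18326 / 0.50688 = 2299 km

2299 km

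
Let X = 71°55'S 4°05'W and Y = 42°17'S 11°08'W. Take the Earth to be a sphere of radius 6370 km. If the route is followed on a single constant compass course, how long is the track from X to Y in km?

3318 km

Rhumb course C = atan2(Δλ, Δψ) with Δψ = ln[tan(π/4+φ₂/2)/tan(π/4+φ₁/2)] = +1.0222, Δλ = -0.1230 → C = 353.14°
d = R·|Δφ| / |cos C| = 6370·0.51720 / 0.99283 = 3318 km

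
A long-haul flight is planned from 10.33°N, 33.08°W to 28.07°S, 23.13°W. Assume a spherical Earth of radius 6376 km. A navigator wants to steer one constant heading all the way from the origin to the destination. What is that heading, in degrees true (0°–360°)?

Meridional parts: M(φ₁)=+0.1813, M(φ₂)=-0.5108 → ΔM = -0.6921;  Δλ = +0.1737 rad
tan C = Δλ / ΔM = -0.2509 → C = 165.91°

165.9°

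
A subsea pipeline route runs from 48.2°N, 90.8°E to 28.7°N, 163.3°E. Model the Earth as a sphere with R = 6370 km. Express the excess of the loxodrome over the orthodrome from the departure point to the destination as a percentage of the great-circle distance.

3.0%

Great circle: σ = 1.0077 rad → d_gc = Rσ = 6419.1 km
Rhumb: Δφ = -0.3403, Δλ = +1.2654, Δψ = -0.4394, q = Δφ/Δψ = 0.7745 → d_rh = R√(Δφ²+q²Δλ²) = 6608.6 km
Excess = (6608.6 − 6419.1) / 6419.1 = 189.5 / 6419.1 = 2.952% ≈ 3.0%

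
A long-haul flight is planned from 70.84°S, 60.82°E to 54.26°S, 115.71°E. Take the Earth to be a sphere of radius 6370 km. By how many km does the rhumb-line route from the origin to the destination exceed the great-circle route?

Great circle: cos σ = sin φ₁ sin φ₂ + cos φ₁ cos φ₂ cos Δλ,  σ = 0.5013 rad → d_gc = 3193.1 km
Rhumb line: Δψ = +0.6472, q = Δφ/Δψ = 0.4471, d_rh = R√(Δφ²+q²Δλ²) = 3292.7 km
Excess = 3292.7 − 3193.1 = 99.6 ≈ 100 km

100 km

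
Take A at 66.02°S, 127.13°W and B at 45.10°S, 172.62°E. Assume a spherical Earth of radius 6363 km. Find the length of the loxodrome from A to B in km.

4344 km

Rhumb course C = atan2(Δλ, Δψ) with Δψ = ln[tan(π/4+φ₂/2)/tan(π/4+φ₁/2)] = +0.6656, Δλ = -1.0516 → C = 302.33°
d = R·|Δφ| / |cos C| = 6363·0.36512 / 0.53481 = 4344 km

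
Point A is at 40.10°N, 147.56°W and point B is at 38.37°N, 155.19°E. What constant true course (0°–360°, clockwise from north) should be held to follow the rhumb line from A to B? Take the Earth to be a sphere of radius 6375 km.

267.8°

Δψ = ln[tan(π/4+φ₂/2)/tan(π/4+φ₁/2)] = -0.0390
Δλ = -0.9992 rad (taken the short way round)
course = atan2(Δλ, Δψ) = 267.77°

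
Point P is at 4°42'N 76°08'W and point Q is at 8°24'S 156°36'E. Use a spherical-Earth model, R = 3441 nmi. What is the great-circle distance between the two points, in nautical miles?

7658 nmi

Haversine: a = sin²(Δφ/2)+cos φ₁ cos φ₂ sin²(Δλ/2) = 0.80449;  σ = 2·atan2(√a,√(1−a))
σ = 127.516° → d = Rσ = 3441·2.22558 = 7658 nmi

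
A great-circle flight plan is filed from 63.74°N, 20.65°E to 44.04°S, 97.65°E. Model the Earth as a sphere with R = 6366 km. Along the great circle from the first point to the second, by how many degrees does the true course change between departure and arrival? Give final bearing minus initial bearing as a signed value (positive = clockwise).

At departure: θ₁ = atan2(sin Δλ cos φ₂, cos φ₁ sin φ₂ − sin φ₁ cos φ₂ cos Δλ) = 122.87°
At arrival: θ₂ = atan2(sin Δλ cos φ₁, −cos φ₂ sin φ₁ + sin φ₂ cos φ₁ cos Δλ) = 148.87°
Δθ = θ₂ − θ₁ = +26.0°

+26.0°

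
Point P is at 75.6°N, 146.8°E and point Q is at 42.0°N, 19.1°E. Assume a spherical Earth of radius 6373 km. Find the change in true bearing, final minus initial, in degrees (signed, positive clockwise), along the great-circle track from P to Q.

Initial bearing θ₁ = atan2(sin Δλ cos φ₂, cos φ₁ sin φ₂ − sin φ₁ cos φ₂ cos Δλ) = 315.89°
Final bearing θ₂ = (initial bearing from the destination back to the start) + 180° = 193.47°
Δθ = θ₂ − θ₁ = -122.4°

-122.4°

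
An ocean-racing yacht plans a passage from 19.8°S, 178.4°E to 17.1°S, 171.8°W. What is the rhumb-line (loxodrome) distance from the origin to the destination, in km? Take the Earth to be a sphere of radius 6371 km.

1076 km

Δψ = ln[tan(π/4+φ₂/2)/tan(π/4+φ₁/2)] = +0.0497;  Δφ = +0.0471 rad,  Δλ = +0.1710 rad
q = Δφ/Δψ = 0.9485
d = R·√(Δφ² + q²Δλ²) = 6371·0.16894 = 1076 km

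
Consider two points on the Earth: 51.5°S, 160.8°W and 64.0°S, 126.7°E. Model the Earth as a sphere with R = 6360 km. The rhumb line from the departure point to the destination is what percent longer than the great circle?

5.2%

Great circle: σ = 0.6674 rad → d_gc = Rσ = 4244.4 km
Rhumb: Δφ = -0.2182, Δλ = -1.2654, Δψ = -0.4138, q = Δφ/Δψ = 0.5272 → d_rh = R√(Δφ²+q²Δλ²) = 4463.7 km
Excess = (4463.7 − 4244.4) / 4244.4 = 219.3 / 4244.4 = 5.17% ≈ 5.2%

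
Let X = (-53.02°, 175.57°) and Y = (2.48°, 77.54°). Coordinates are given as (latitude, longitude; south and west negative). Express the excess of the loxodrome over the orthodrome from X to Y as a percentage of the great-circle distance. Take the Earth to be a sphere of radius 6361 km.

Great circle: σ = 1.6896 rad → d_gc = Rσ = 10747.5 km
Rhumb: Δφ = +0.9687, Δλ = -1.7109, Δψ = +1.1387, q = Δφ/Δψ = 0.8507 → d_rh = R√(Δφ²+q²Δλ²) = 11121.0 km
Excess = (11121.0 − 10747.5) / 10747.5 = 373.5 / 10747.5 = 3.48% ≈ 3.5%

3.5%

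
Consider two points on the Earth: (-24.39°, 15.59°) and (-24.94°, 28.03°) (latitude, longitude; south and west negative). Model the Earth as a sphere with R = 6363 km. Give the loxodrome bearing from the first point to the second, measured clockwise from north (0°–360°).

92.8°

Δψ = ln[tan(π/4+φ₂/2)/tan(π/4+φ₁/2)] = -0.0106
Δλ = +0.2171 rad (taken the short way round)
course = atan2(Δλ, Δψ) = 92.79°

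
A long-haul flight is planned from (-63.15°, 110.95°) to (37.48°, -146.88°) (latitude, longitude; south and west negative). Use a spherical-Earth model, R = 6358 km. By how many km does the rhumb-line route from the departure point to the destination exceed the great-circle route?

312 km

Great circle: cos σ = sin φ₁ sin φ₂ + cos φ₁ cos φ₂ cos Δλ,  σ = 2.2376 rad → d_gc = 14226.39 km
Rhumb line: Δψ = +2.1391, q = Δφ/Δψ = 0.8211, d_rh = R√(Δφ²+q²Δλ²) = 14537.93 km
Excess = 14537.93 − 14226.39 = 311.54 ≈ 312 km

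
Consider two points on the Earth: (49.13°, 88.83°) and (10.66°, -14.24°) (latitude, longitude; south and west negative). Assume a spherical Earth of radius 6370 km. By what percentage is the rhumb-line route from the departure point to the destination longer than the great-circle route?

4.8%

Great circle: σ = 1.5763 rad → d_gc = Rσ = 10041.3 km
Rhumb: Δφ = -0.6714, Δλ = -1.7989, Δψ = -0.8001, q = Δφ/Δψ = 0.8391 → d_rh = R√(Δφ²+q²Δλ²) = 10524.1 km
Excess = (10524.1 − 10041.3) / 10041.3 = 482.8 / 10041.3 = 4.81% ≈ 4.8%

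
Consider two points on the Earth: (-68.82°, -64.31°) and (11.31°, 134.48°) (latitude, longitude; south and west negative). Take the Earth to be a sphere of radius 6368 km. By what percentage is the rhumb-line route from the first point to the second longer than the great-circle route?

19.2%

Great circle: σ = 2.1156 rad → d_gc = Rσ = 13472.3 km
Rhumb: Δφ = +1.3985, Δλ = -2.8136, Δψ = +1.8755, q = Δφ/Δψ = 0.7457 → d_rh = R√(Δφ²+q²Δλ²) = 16056.6 km
Excess = (16056.6 − 13472.3) / 13472.3 = 2584.3 / 13472.3 = 19.18% ≈ 19.2%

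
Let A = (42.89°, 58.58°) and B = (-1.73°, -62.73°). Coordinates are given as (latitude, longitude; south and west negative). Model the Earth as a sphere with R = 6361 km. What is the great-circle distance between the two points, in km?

12617 km

Haversine: a = sin²(Δφ/2)+cos φ₁ cos φ₂ sin²(Δλ/2) = 0.70056;  σ = 2·atan2(√a,√(1−a))
σ = 113.648° → d = Rσ = 6361·1.98353 = 12617 km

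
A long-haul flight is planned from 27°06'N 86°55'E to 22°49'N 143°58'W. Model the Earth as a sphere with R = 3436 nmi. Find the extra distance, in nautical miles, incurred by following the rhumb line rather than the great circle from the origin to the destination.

Great circle: cos σ = sin φ₁ sin φ₂ + cos φ₁ cos φ₂ cos Δλ,  σ = 1.9188 rad → d_gc = 6593.0 nmi
Rhumb line: Δψ = -0.0825, q = Δφ/Δψ = 0.9063, d_rh = R√(Δφ²+q²Δλ²) = 7022.3 nmi
Excess = 7022.3 − 6593.0 = 429.3 ≈ 429 nmi

429 nmi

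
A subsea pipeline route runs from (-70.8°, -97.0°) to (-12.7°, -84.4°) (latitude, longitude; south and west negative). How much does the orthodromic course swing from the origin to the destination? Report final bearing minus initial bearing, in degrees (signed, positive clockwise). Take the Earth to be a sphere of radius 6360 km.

At departure: θ₁ = atan2(sin Δλ cos φ₂, cos φ₁ sin φ₂ − sin φ₁ cos φ₂ cos Δλ) = 14.43°
At arrival: θ₂ = atan2(sin Δλ cos φ₁, −cos φ₂ sin φ₁ + sin φ₂ cos φ₁ cos Δλ) = 4.82°
Δθ = θ₂ − θ₁ = -9.6°

-9.6°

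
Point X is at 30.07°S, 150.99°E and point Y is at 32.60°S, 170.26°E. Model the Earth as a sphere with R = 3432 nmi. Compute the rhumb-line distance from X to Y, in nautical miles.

997 nmi

Δψ = ln[tan(π/4+φ₂/2)/tan(π/4+φ₁/2)] = -0.0517;  Δφ = -0.0442 rad,  Δλ = +0.3363 rad
q = Δφ/Δψ = 0.8540
d = R·√(Δφ² + q²Δλ²) = 3432·0.29060 = 997 nmi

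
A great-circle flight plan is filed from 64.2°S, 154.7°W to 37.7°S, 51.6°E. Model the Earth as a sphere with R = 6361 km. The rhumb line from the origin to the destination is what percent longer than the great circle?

Great circle: σ = 1.3265 rad → d_gc = Rσ = 8438.0 km
Rhumb: Δφ = +0.4625, Δλ = -2.6826, Δψ = +0.7625, q = Δφ/Δψ = 0.6065 → d_rh = R√(Δφ²+q²Δλ²) = 10759.9 km
Excess = (10759.9 − 8438.0) / 8438.0 = 2321.9 / 8438.0 = 27.52% ≈ 27.5%

27.5%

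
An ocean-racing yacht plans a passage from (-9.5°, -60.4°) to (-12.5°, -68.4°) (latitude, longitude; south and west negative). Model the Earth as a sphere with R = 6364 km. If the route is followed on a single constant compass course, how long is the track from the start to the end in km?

934 km

Δψ = ln[tan(π/4+φ₂/2)/tan(π/4+φ₁/2)] = -0.0533;  Δφ = -0.0524 rad,  Δλ = -0.1396 rad
q = Δφ/Δψ = 0.9815
d = R·√(Δφ² + q²Δλ²) = 6364·0.14671 = 934 km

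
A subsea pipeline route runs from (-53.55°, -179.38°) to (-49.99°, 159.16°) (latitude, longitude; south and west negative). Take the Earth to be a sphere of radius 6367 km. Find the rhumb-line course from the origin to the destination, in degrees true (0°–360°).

285.0°

Meridional parts: M(φ₁)=-1.1109, M(φ₂)=-1.0104 → ΔM = +0.1005;  Δλ = -0.3745 rad
tan C = Δλ / ΔM = -3.7278 → C = 285.02°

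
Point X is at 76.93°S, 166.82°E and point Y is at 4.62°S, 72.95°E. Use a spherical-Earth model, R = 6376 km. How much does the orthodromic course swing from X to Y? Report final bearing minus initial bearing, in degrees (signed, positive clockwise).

At departure: θ₁ = atan2(sin Δλ cos φ₂, cos φ₁ sin φ₂ − sin φ₁ cos φ₂ cos Δλ) = 265.19°
At arrival: θ₂ = atan2(sin Δλ cos φ₁, −cos φ₂ sin φ₁ + sin φ₂ cos φ₁ cos Δλ) = 346.93°
Δθ = θ₂ − θ₁ = +81.7°

+81.7°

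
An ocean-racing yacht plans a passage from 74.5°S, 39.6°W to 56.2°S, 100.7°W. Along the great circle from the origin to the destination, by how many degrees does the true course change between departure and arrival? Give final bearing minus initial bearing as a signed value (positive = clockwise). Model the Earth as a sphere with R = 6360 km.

+57.0°

Initial bearing θ₁ = atan2(sin Δλ cos φ₂, cos φ₁ sin φ₂ − sin φ₁ cos φ₂ cos Δλ) = 274.34°
Final bearing θ₂ = (initial bearing from the destination back to the start) + 180° = 331.38°
Δθ = θ₂ − θ₁ = +57.0°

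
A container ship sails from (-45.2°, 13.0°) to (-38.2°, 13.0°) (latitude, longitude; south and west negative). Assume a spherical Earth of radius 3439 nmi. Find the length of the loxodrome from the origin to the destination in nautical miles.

420 nmi

Rhumb course C = atan2(Δλ, Δψ) with Δψ = ln[tan(π/4+φ₂/2)/tan(π/4+φ₁/2)] = +0.1639, Δλ = +0.0000 → C = 0.00°
d = R·|Δφ| / |cos C| = 3439·0.12217 / 1.00000 = 420 nmi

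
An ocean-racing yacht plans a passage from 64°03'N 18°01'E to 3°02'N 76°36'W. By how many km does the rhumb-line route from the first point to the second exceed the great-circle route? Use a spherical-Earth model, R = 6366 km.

Great circle: cos σ = sin φ₁ sin φ₂ + cos φ₁ cos φ₂ cos Δλ,  σ = 1.5584 rad → d_gc = 9920.7 km
Rhumb line: Δψ = -1.4149, q = Δφ/Δψ = 0.7526, d_rh = R√(Δφ²+q²Δλ²) = 10419.4 km
Excess = 10419.4 − 9920.7 = 498.7 ≈ 499 km

499 km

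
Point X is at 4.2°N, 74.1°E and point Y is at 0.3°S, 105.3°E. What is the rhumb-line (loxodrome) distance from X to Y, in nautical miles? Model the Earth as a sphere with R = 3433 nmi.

1887 nmi

Δψ = ln[tan(π/4+φ₂/2)/tan(π/4+φ₁/2)] = -0.0786;  Δφ = -0.0785 rad,  Δλ = +0.5445 rad
q = Δφ/Δψ = 0.9992
d = R·√(Δφ² + q²Δλ²) = 3433·0.54973 = 1887 nmi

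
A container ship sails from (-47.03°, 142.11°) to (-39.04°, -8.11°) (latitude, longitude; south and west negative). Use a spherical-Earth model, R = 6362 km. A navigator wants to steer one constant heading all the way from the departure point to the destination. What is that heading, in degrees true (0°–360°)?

Meridional parts: M(φ₁)=-0.9324, M(φ₂)=-0.7412 → ΔM = +0.1912;  Δλ = -2.6218 rad
tan C = Δλ / ΔM = -13.7117 → C = 274.17°

274.2°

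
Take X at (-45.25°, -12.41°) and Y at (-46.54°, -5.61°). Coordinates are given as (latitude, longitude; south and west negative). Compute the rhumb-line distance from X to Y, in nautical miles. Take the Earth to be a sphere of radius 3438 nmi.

294 nmi

Δψ = ln[tan(π/4+φ₂/2)/tan(π/4+φ₁/2)] = -0.0324;  Δφ = -0.0225 rad,  Δλ = +0.1187 rad
q = Δφ/Δψ = 0.6959
d = R·√(Δφ² + q²Δλ²) = 3438·0.08561 = 294 nmi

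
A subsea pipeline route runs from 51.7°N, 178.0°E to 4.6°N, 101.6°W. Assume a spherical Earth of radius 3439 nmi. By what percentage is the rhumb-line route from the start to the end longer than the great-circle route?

Great circle: σ = 1.4041 rad → d_gc = Rσ = 4828.6 nmi
Rhumb: Δφ = -0.8221, Δλ = +1.4032, Δψ = -0.9773, q = Δφ/Δψ = 0.8411 → d_rh = R√(Δφ²+q²Δλ²) = 4946.6 nmi
Excess = (4946.6 − 4828.6) / 4828.6 = 118.0 / 4828.6 = 2.44% ≈ 2.4%

2.4%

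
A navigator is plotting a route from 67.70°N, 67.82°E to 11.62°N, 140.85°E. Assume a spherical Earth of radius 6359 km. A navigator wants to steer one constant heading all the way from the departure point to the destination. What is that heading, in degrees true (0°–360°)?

Δψ = ln[tan(π/4+φ₂/2)/tan(π/4+φ₁/2)] = -1.4198
Δλ = +1.2746 rad (taken the short way round)
course = atan2(Δλ, Δψ) = 138.09°

138.1°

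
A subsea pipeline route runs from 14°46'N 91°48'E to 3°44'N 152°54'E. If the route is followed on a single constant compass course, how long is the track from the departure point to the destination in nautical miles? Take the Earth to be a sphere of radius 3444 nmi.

Rhumb course C = atan2(Δλ, Δψ) with Δψ = ln[tan(π/4+φ₂/2)/tan(π/4+φ₁/2)] = -0.1954, Δλ = +1.0664 → C = 100.38°
d = R·|Δφ| / |cos C| = 3444·0.19257 / 0.18025 = 3679 nmi

3679 nmi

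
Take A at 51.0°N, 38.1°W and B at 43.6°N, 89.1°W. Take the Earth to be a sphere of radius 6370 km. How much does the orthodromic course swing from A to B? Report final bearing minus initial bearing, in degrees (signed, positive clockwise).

-38.7°

At departure: θ₁ = atan2(sin Δλ cos φ₂, cos φ₁ sin φ₂ − sin φ₁ cos φ₂ cos Δλ) = 278.07°
At arrival: θ₂ = atan2(sin Δλ cos φ₁, −cos φ₂ sin φ₁ + sin φ₂ cos φ₁ cos Δλ) = 239.36°
Δθ = θ₂ − θ₁ = -38.7°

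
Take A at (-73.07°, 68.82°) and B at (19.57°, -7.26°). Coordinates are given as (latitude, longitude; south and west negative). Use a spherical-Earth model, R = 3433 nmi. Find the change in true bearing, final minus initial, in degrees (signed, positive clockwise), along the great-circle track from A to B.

Initial bearing θ₁ = atan2(sin Δλ cos φ₂, cos φ₁ sin φ₂ − sin φ₁ cos φ₂ cos Δλ) = 288.97°
Final bearing θ₂ = (initial bearing from the destination back to the start) + 180° = 343.01°
Δθ = θ₂ − θ₁ = +54.0°

+54.0°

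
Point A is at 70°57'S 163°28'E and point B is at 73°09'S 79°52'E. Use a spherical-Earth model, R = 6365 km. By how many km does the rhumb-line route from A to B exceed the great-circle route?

229 km

Great circle: cos σ = sin φ₁ sin φ₂ + cos φ₁ cos φ₂ cos Δλ,  σ = 0.4148 rad → d_gc = 2640.2 km
Rhumb line: Δψ = -0.1247, q = Δφ/Δψ = 0.3078, d_rh = R√(Δφ²+q²Δλ²) = 2869.1 km
Excess = 2869.1 − 2640.2 = 228.9 ≈ 229 km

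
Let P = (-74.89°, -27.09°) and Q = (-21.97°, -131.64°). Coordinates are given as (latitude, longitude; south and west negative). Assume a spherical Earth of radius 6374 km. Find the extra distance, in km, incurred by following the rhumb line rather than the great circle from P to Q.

Great circle: cos σ = sin φ₁ sin φ₂ + cos φ₁ cos φ₂ cos Δλ,  σ = 1.2656 rad → d_gc = 8067.1 km
Rhumb line: Δψ = +1.6270, q = Δφ/Δψ = 0.5677, d_rh = R√(Δφ²+q²Δλ²) = 8846.2 km
Excess = 8846.2 − 8067.1 = 779.1 ≈ 779 km

779 km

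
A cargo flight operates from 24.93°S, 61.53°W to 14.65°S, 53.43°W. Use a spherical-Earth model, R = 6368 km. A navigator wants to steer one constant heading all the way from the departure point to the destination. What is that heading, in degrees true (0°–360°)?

Δψ = ln[tan(π/4+φ₂/2)/tan(π/4+φ₁/2)] = +0.1910
Δλ = +0.1414 rad (taken the short way round)
course = atan2(Δλ, Δψ) = 36.51°

36.5°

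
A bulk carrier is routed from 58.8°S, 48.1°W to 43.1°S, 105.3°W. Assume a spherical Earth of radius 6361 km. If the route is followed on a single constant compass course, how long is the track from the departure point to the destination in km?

4317 km

Rhumb course C = atan2(Δλ, Δψ) with Δψ = ln[tan(π/4+φ₂/2)/tan(π/4+φ₁/2)] = +0.4406, Δλ = -0.9983 → C = 293.81°
d = R·|Δφ| / |cos C| = 6361·0.27402 / 0.40375 = 4317 km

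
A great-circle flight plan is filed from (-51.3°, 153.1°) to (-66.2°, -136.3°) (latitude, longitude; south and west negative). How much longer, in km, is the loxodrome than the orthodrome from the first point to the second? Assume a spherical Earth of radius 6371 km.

Great circle: cos σ = sin φ₁ sin φ₂ + cos φ₁ cos φ₂ cos Δλ,  σ = 0.6470 rad → d_gc = 4122.3 km
Rhumb line: Δψ = -0.5107, q = Δφ/Δψ = 0.5092, d_rh = R√(Δφ²+q²Δλ²) = 4327.3 km
Excess = 4327.3 − 4122.3 = 205.0 ≈ 205 km

205 km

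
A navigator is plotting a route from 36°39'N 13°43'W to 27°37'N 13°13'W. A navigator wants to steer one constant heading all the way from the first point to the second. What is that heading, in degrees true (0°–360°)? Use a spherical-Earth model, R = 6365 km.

Δψ = ln[tan(π/4+φ₂/2)/tan(π/4+φ₁/2)] = -0.1865
Δλ = +0.0087 rad (taken the short way round)
course = atan2(Δλ, Δψ) = 177.32°

177.3°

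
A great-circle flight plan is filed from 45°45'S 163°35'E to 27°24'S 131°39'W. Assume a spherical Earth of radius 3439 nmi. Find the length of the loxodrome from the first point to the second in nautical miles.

Rhumb course C = atan2(Δλ, Δψ) with Δψ = ln[tan(π/4+φ₂/2)/tan(π/4+φ₁/2)] = +0.4024, Δλ = +1.1304 → C = 70.40°
d = R·|Δφ| / |cos C| = 3439·0.32027 / 0.33540 = 3284 nmi

3284 nmi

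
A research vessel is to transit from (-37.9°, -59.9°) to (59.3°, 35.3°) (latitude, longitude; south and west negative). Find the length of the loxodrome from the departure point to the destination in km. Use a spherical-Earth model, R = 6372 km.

14029 km

Rhumb course C = atan2(Δλ, Δψ) with Δψ = ln[tan(π/4+φ₂/2)/tan(π/4+φ₁/2)] = +2.0086, Δλ = +1.6616 → C = 39.60°
d = R·|Δφ| / |cos C| = 6372·1.69646 / 0.77053 = 14029 km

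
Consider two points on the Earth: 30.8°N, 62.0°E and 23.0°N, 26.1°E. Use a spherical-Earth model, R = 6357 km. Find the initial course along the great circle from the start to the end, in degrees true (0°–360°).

265.1°

N = sin Δλ·cos φ₂ = -0.5398;  D = cos φ₁ sin φ₂ − sin φ₁ cos φ₂ cos Δλ = -0.0462
initial course = atan2(N, D) = 265.11°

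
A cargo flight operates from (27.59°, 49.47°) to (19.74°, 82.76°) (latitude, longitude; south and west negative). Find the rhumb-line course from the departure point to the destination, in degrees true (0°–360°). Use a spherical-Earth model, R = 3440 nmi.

Δψ = ln[tan(π/4+φ₂/2)/tan(π/4+φ₁/2)] = -0.1497
Δλ = +0.5810 rad (taken the short way round)
course = atan2(Δλ, Δψ) = 104.45°

104.5°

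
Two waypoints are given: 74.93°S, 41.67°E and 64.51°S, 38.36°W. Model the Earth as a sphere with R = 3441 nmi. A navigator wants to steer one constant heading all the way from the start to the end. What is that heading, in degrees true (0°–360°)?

291.0°

Meridional parts: M(φ₁)=-2.0229, M(φ₂)=-1.4864 → ΔM = +0.5365;  Δλ = -1.3968 rad
tan C = Δλ / ΔM = -2.6036 → C = 291.01°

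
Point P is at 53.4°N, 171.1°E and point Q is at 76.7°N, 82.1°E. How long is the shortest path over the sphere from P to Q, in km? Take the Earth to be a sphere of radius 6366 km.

4267 km

Haversine: a = sin²(Δφ/2)+cos φ₁ cos φ₂ sin²(Δλ/2) = 0.10816;  σ = 2·atan2(√a,√(1−a))
σ = 38.401° → d = Rσ = 6366·0.67023 = 4267 km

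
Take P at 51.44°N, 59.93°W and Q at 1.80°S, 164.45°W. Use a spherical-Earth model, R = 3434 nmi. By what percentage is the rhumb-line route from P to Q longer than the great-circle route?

Great circle: σ = 1.7526 rad → d_gc = Rσ = 6018.3 nmi
Rhumb: Δφ = -0.9292, Δλ = -1.8242, Δψ = -1.0818, q = Δφ/Δψ = 0.8589 → d_rh = R√(Δφ²+q²Δλ²) = 6255.8 nmi
Excess = (6255.8 − 6018.3) / 6018.3 = 237.5 / 6018.3 = 3.946% ≈ 3.9%

3.9%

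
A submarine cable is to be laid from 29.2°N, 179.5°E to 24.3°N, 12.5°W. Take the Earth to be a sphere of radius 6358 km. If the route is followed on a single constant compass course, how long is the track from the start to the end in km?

16649 km

Δψ = ln[tan(π/4+φ₂/2)/tan(π/4+φ₁/2)] = -0.0958;  Δφ = -0.0855 rad,  Δλ = +2.9322 rad
q = Δφ/Δψ = 0.8926
d = R·√(Δφ² + q²Δλ²) = 6358·2.61854 = 16649 km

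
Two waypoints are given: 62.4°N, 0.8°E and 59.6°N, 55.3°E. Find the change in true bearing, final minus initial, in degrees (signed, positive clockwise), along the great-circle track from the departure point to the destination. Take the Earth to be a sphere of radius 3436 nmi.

+48.5°

Initial bearing θ₁ = atan2(sin Δλ cos φ₂, cos φ₁ sin φ₂ − sin φ₁ cos φ₂ cos Δλ) = 71.33°
Final bearing θ₂ = (initial bearing from the destination back to the start) + 180° = 119.84°
Δθ = θ₂ − θ₁ = +48.5°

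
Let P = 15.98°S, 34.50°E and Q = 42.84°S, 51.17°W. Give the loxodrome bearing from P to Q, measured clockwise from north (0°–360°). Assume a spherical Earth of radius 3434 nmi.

Meridional parts: M(φ₁)=-0.2826, M(φ₂)=-0.8290 → ΔM = -0.5464;  Δλ = -1.4952 rad
tan C = Δλ / ΔM = +2.7363 → C = 249.92°

249.9°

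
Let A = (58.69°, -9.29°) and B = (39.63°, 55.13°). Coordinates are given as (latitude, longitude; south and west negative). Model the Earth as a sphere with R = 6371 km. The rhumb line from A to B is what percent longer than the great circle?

3.3%

Great circle: σ = 0.7702 rad → d_gc = Rσ = 4907.1 km
Rhumb: Δφ = -0.3327, Δλ = +1.1243, Δψ = -0.5176, q = Δφ/Δψ = 0.6427 → d_rh = R√(Δφ²+q²Δλ²) = 5068.1 km
Excess = (5068.1 − 4907.1) / 4907.1 = 161.0 / 4907.1 = 3.28% ≈ 3.3%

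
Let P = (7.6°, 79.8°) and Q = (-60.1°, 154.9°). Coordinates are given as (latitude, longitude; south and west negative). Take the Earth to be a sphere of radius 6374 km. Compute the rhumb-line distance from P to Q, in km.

10142 km

Δψ = ln[tan(π/4+φ₂/2)/tan(π/4+φ₁/2)] = -1.4535;  Δφ = -1.1816 rad,  Δλ = +1.3107 rad
q = Δφ/Δψ = 0.8129
d = R·√(Δφ² + q²Δλ²) = 6374·1.59108 = 10142 km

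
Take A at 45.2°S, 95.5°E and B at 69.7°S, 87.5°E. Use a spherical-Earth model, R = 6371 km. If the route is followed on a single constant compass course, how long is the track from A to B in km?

Rhumb course C = atan2(Δλ, Δψ) with Δψ = ln[tan(π/4+φ₂/2)/tan(π/4+φ₁/2)] = -0.8339, Δλ = -0.1396 → C = 189.51°
d = R·|Δφ| / |cos C| = 6371·0.42761 / 0.98627 = 2762 km

2762 km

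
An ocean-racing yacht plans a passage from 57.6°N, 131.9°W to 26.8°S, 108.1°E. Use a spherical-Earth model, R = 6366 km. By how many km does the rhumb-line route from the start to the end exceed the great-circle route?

Great circle: cos σ = sin φ₁ sin φ₂ + cos φ₁ cos φ₂ cos Δλ,  σ = 2.2393 rad → d_gc = 14255.5 km
Rhumb line: Δψ = -1.7219, q = Δφ/Δψ = 0.8555, d_rh = R√(Δφ²+q²Δλ²) = 14766.3 km
Excess = 14766.3 − 14255.5 = 510.8 ≈ 511 km

511 km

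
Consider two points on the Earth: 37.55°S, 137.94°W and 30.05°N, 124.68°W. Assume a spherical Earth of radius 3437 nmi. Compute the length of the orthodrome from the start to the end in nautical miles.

4123 nmi

cos σ = sin φ₁ sin φ₂ + cos φ₁ cos φ₂ cos Δλ
      = sin(-37.55°)sin(30.05°) + cos(-37.55°)cos(30.05°)cos(13.26°) = 0.3628
σ = 68.729° → d = Rσ = 3437·1.19955 = 4123 nmi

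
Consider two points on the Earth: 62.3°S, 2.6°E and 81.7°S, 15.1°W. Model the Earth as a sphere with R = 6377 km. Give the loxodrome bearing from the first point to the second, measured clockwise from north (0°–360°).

Meridional parts: M(φ₁)=-1.4002, M(φ₂)=-2.6234 → ΔM = -1.2232;  Δλ = -0.3089 rad
tan C = Δλ / ΔM = +0.2526 → C = 194.17°

194.2°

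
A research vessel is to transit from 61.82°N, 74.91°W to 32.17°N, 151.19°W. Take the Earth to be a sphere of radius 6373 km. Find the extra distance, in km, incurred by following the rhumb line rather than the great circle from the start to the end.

279 km

Great circle: cos σ = sin φ₁ sin φ₂ + cos φ₁ cos φ₂ cos Δλ,  σ = 0.9714 rad → d_gc = 6190.8 km
Rhumb line: Δψ = -0.7888, q = Δφ/Δψ = 0.6561, d_rh = R√(Δφ²+q²Δλ²) = 6470.1 km
Excess = 6470.1 − 6190.8 = 279.3 ≈ 279 km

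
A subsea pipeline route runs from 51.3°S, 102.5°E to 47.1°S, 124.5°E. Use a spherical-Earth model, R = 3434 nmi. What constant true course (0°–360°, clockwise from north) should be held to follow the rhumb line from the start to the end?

73.7°

Meridional parts: M(φ₁)=-1.0465, M(φ₂)=-0.9342 → ΔM = +0.1123;  Δλ = +0.3840 rad
tan C = Δλ / ΔM = +3.4199 → C = 73.70°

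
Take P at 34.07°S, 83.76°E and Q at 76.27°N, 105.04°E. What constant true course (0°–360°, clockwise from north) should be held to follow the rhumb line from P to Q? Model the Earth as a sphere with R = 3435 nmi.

Meridional parts: M(φ₁)=-0.6331, M(φ₂)=+2.1170 → ΔM = +2.7501;  Δλ = +0.3714 rad
tan C = Δλ / ΔM = +0.1351 → C = 7.69°

7.7°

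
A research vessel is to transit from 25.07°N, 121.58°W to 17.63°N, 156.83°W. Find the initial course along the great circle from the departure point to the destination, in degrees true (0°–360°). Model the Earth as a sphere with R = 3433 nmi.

N = sin Δλ·cos φ₂ = -0.5500;  D = cos φ₁ sin φ₂ − sin φ₁ cos φ₂ cos Δλ = -0.0554
initial course = atan2(N, D) = 264.24°

264.2°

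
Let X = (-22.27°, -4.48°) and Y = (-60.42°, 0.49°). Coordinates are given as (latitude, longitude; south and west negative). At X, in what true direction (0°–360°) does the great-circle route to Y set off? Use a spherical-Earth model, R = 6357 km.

176.0°

N = sin Δλ·cos φ₂ = +0.0428;  D = cos φ₁ sin φ₂ − sin φ₁ cos φ₂ cos Δλ = -0.6184
initial course = atan2(N, D) = 176.04°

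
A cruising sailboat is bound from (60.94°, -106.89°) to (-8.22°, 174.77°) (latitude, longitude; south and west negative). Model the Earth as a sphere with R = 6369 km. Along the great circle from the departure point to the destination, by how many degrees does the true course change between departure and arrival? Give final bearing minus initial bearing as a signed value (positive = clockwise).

Initial bearing θ₁ = atan2(sin Δλ cos φ₂, cos φ₁ sin φ₂ − sin φ₁ cos φ₂ cos Δλ) = 255.85°
Final bearing θ₂ = (initial bearing from the destination back to the start) + 180° = 208.42°
Δθ = θ₂ − θ₁ = -47.4°

-47.4°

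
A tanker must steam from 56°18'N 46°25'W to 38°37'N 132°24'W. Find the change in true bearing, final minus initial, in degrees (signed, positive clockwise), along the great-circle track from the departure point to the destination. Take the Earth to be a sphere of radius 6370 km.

-69.6°

At departure: θ₁ = atan2(sin Δλ cos φ₂, cos φ₁ sin φ₂ − sin φ₁ cos φ₂ cos Δλ) = 291.10°
At arrival: θ₂ = atan2(sin Δλ cos φ₁, −cos φ₂ sin φ₁ + sin φ₂ cos φ₁ cos Δλ) = 221.49°
Δθ = θ₂ − θ₁ = -69.6°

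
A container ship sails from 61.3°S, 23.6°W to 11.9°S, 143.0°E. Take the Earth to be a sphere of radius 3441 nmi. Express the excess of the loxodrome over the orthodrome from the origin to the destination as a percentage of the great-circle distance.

Great circle: σ = 1.8507 rad → d_gc = Rσ = 6368.2 nmi
Rhumb: Δφ = +0.8622, Δλ = +2.9077, Δψ = +1.1541, q = Δφ/Δψ = 0.7471 → d_rh = R√(Δφ²+q²Δλ²) = 8042.3 nmi
Excess = (8042.3 − 6368.2) / 6368.2 = 1674.1 / 6368.2 = 26.29% ≈ 26.3%

26.3%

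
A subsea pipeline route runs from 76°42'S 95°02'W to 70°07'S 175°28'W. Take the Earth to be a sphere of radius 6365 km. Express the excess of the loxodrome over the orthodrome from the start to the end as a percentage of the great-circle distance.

8.0%

Great circle: σ = 0.3813 rad → d_gc = Rσ = 2427.2 km
Rhumb: Δφ = +0.1149, Δλ = -1.4038, Δψ = +0.4077, q = Δφ/Δψ = 0.2818 → d_rh = R√(Δφ²+q²Δλ²) = 2622.2 km
Excess = (2622.2 − 2427.2) / 2427.2 = 195.0 / 2427.2 = 8.03% ≈ 8.0%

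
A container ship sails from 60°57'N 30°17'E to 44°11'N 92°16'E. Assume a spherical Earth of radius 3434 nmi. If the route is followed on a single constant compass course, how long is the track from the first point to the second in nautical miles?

Rhumb course C = atan2(Δλ, Δψ) with Δψ = ln[tan(π/4+φ₂/2)/tan(π/4+φ₁/2)] = -0.4892, Δλ = +1.0818 → C = 114.33°
d = R·|Δφ| / |cos C| = 3434·0.29263 / 0.41207 = 2439 nmi

2439 nmi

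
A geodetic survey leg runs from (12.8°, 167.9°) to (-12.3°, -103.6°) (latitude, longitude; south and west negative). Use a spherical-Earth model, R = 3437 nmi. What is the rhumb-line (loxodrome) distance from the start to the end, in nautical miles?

Rhumb course C = atan2(Δλ, Δψ) with Δψ = ln[tan(π/4+φ₂/2)/tan(π/4+φ₁/2)] = -0.4416, Δλ = +1.5446 → C = 105.96°
d = R·|Δφ| / |cos C| = 3437·0.43808 / 0.27490 = 5477 nmi

5477 nmi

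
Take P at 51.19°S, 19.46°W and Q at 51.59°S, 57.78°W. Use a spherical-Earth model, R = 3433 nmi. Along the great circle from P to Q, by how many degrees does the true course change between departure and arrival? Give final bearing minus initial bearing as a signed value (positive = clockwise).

+30.4°

At departure: θ₁ = atan2(sin Δλ cos φ₂, cos φ₁ sin φ₂ − sin φ₁ cos φ₂ cos Δλ) = 253.89°
At arrival: θ₂ = atan2(sin Δλ cos φ₁, −cos φ₂ sin φ₁ + sin φ₂ cos φ₁ cos Δλ) = 284.27°
Δθ = θ₂ − θ₁ = +30.4°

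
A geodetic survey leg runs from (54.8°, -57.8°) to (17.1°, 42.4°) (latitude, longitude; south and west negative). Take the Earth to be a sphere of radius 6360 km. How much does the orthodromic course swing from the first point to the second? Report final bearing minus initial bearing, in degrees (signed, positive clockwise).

Initial bearing θ₁ = atan2(sin Δλ cos φ₂, cos φ₁ sin φ₂ − sin φ₁ cos φ₂ cos Δλ) = 71.88°
Final bearing θ₂ = (initial bearing from the destination back to the start) + 180° = 145.03°
Δθ = θ₂ − θ₁ = +73.1°

+73.1°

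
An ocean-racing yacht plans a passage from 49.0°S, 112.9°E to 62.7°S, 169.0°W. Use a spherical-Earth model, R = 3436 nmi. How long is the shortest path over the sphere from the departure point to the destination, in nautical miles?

2572 nmi

cos σ = sin φ₁ sin φ₂ + cos φ₁ cos φ₂ cos Δλ
      = sin(-49.00°)sin(-62.70°) + cos(-49.00°)cos(-62.70°)cos(78.10°) = 0.7327
σ = 42.887° → d = Rσ = 3436·0.74852 = 2572 nmi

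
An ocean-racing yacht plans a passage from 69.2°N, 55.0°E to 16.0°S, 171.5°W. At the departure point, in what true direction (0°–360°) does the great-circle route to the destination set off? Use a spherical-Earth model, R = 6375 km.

53.2°

θ = atan2( sin Δλ·cos φ₂ ,  cos φ₁ sin φ₂ − sin φ₁ cos φ₂ cos Δλ )
  = atan2(+0.6973, +0.5207) = 53.25°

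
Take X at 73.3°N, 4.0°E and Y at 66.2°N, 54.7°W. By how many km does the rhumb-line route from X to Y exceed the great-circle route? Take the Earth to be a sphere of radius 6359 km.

Great circle: cos σ = sin φ₁ sin φ₂ + cos φ₁ cos φ₂ cos Δλ,  σ = 0.3580 rad → d_gc = 2276.3 km
Rhumb line: Δψ = -0.3617, q = Δφ/Δψ = 0.3426, d_rh = R√(Δφ²+q²Δλ²) = 2367.1 km
Excess = 2367.1 − 2276.3 = 90.8 ≈ 91 km

91 km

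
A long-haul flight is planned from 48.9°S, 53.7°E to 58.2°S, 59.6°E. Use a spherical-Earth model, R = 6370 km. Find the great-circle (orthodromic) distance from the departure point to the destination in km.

Haversine: a = sin²(Δφ/2)+cos φ₁ cos φ₂ sin²(Δλ/2) = 0.00749;  σ = 2·atan2(√a,√(1−a))
σ = 9.929° → d = Rσ = 6370·0.17330 = 1104 km

1104 km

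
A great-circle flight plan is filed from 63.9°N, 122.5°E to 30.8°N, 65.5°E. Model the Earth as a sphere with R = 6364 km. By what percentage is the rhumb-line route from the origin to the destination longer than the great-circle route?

2.4%

Great circle: σ = 0.8424 rad → d_gc = Rσ = 5361.3 km
Rhumb: Δφ = -0.5777, Δλ = -0.9948, Δψ = -0.8964, q = Δφ/Δψ = 0.6444 → d_rh = R√(Δφ²+q²Δλ²) = 5492.1 km
Excess = (5492.1 − 5361.3) / 5361.3 = 130.8 / 5361.3 = 2.44% ≈ 2.4%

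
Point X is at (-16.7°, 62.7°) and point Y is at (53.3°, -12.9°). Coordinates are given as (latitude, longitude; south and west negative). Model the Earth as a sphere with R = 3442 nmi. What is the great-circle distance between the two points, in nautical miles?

cos σ = sin φ₁ sin φ₂ + cos φ₁ cos φ₂ cos Δλ
      = sin(-16.70°)sin(53.30°) + cos(-16.70°)cos(53.30°)cos(-75.60°) = -0.0880
σ = 95.051° → d = Rσ = 3442·1.65895 = 5710 nmi

5710 nmi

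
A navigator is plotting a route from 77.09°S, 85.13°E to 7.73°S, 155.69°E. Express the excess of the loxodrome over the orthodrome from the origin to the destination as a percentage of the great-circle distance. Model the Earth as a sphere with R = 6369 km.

3.6%

Great circle: σ = 1.3645 rad → d_gc = Rσ = 8690.8 km
Rhumb: Δφ = +1.2106, Δλ = +1.2315, Δψ = +2.0438, q = Δφ/Δψ = 0.5923 → d_rh = R√(Δφ²+q²Δλ²) = 9001.5 km
Excess = (9001.5 − 8690.8) / 8690.8 = 310.7 / 8690.8 = 3.58% ≈ 3.6%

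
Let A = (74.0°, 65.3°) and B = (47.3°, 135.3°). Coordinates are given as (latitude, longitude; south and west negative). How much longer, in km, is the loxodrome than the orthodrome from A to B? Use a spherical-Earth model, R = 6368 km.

Great circle: cos σ = sin φ₁ sin φ₂ + cos φ₁ cos φ₂ cos Δλ,  σ = 0.6914 rad → d_gc = 4402.6 km
Rhumb line: Δψ = -1.0229, q = Δφ/Δψ = 0.4556, d_rh = R√(Δφ²+q²Δλ²) = 4622.5 km
Excess = 4622.5 − 4402.6 = 219.9 ≈ 220 km

220 km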